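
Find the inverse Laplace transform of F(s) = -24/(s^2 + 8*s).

-6*exp(-4*t)*sinh(4*t)

Rewrite the denominator: s^2 + 8*s = (s + 4)^2 - 16.
The form in (s + 4) signals a first-shifting-theorem factor e^(-4t).
Since L{sinh(4t)} = 4/(s^2 - 16), the inverse is e^(-4*t)*sinh(4*t), scaled by -6.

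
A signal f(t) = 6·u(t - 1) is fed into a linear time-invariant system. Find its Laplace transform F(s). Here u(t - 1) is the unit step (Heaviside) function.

F(s) = 6*exp(-s)/s

By the second shifting theorem, L{u(t - c)·g(t - c)} = e^(-cs)·G(s) with c = 1 and G(s) = L{g(t)}.
L{6} = 6/s.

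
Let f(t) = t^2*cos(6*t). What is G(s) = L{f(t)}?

G(s) = 2*s*(s^2 - 108)/(s^2 + 36)^3

L{cos(6t)} = s/(s^2 + 36).
Then apply L{t^2·g(t)} = (-1)^2 d^2/ds^2[H(s)] with H(s) = s/(s^2 + 36):
differentiating 2 times and applying the sign gives 2*s*(s^2 - 108)/(s^2 + 36)^3.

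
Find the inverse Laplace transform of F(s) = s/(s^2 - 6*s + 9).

Factor the denominator: s^2 - 6*s + 9 = (s - 3)^2.
Partial fraction decomposition gives [1/(s - 3)] + [3/(s - 3)^2].
Invert each term: 1/(s - 3) ↔ e^(3t); 3/(s - 3)^2 ↔ 3t·e^(3t).

3*t*exp(3*t) + exp(3*t)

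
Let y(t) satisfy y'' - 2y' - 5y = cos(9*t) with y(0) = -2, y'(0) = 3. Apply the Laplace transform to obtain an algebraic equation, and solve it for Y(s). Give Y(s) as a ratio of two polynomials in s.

Take the Laplace transform of both sides.
With L{y''} = s^2 Y - s·y(0) - y'(0) and L{y'} = sY - y(0), with y(0) = -2, y'(0) = 3: the LHS transforms to (s^2 - 2*s - 5)Y - (-2*s + 7).
The right side is L{cos(9*t)} = s/(s^2 + 81).
So (s^2 - 2*s - 5)Y = s/(s^2 + 81) + (-2*s + 7).
Divide through and combine into a single rational function.

Y(s) = (-2*s^3 + 7*s^2 - 161*s + 567)/(s^4 - 2*s^3 + 76*s^2 - 162*s - 405)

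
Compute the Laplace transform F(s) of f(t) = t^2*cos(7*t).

F(s) = 2*s*(s^2 - 147)/(s^2 + 49)^3

L{cos(7t)} = s/(s^2 + 49).
Then apply L{t^2·g(t)} = (-1)^2 d^2/ds^2[G(s)] with G(s) = s/(s^2 + 49):
differentiating 2 times and applying the sign gives 2*s*(s^2 - 147)/(s^2 + 49)^3.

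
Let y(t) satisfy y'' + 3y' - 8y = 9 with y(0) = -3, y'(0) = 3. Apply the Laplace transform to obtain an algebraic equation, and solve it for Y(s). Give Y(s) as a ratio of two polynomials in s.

Y(s) = (-3*s^2 - 6*s + 9)/(s^3 + 3*s^2 - 8*s)

Laplace-transform each side.
Using L{y''} = s^2 Y - s·y(0) - y'(0) and L{y'} = sY - y(0), with y(0) = -3, y'(0) = 3, the left side becomes (s^2 + 3*s - 8)Y - (-3*s - 6).
The right side is L{9} = 9/s.
So (s^2 + 3*s - 8)Y = 9/s + (-3*s - 6).
Solve for Y(s) and write it as one ratio of polynomials.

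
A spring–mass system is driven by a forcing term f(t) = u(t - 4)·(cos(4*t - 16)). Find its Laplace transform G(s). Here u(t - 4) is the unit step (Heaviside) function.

G(s) = s*exp(-4*s)/(s^2 + 16)

By the second shifting theorem, L{u(t - c)·g(t - c)} = e^(-cs)·H(s) with c = 4 and H(s) = L{g(t)}.
L{cos(4t)} = s/(s^2 + 16).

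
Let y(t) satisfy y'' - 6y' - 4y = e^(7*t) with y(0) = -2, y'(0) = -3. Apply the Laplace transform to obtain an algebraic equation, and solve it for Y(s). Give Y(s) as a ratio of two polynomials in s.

Y(s) = (-2*s^2 + 23*s - 62)/(s^3 - 13*s^2 + 38*s + 28)

Apply the Laplace transform to the equation.
With L{y''} = s^2 Y - s·y(0) - y'(0) and L{y'} = sY - y(0), with y(0) = -2, y'(0) = -3: the LHS transforms to (s^2 - 6*s - 4)Y - (-2*s + 9).
The right side is L{e^(7*t)} = 1/(s - 7).
So (s^2 - 6*s - 4)Y = 1/(s - 7) + (-2*s + 9).
Isolate Y and clear denominators.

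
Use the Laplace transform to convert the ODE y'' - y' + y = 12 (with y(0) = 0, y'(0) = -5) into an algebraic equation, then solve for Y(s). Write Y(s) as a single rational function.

Laplace-transform each side.
Using L{y''} = s^2 Y - s·y(0) - y'(0) and L{y'} = sY - y(0), with y(0) = 0, y'(0) = -5, the left side becomes (s^2 - s + 1)Y - (-5).
The right side is L{12} = 12/s.
So (s^2 - s + 1)Y = 12/s + (-5).
Divide through and combine into a single rational function.

Y(s) = (-5*s + 12)/(s^3 - s^2 + s)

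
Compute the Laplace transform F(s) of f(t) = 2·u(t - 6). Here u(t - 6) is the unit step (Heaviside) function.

By the second shifting theorem, L{u(t - c)·g(t - c)} = e^(-cs)·G(s) with c = 6 and G(s) = L{g(t)}.
L{2} = 2/s.

F(s) = 2*exp(-6*s)/s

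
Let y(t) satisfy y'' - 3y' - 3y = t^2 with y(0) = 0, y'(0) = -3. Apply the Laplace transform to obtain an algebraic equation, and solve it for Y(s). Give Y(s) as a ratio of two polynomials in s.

Y(s) = (-3*s^3 + 2)/(s^5 - 3*s^4 - 3*s^3)

Apply the Laplace transform to the equation.
With L{y''} = s^2 Y - s·y(0) - y'(0) and L{y'} = sY - y(0), with y(0) = 0, y'(0) = -3: the LHS transforms to (s^2 - 3*s - 3)Y - (-3).
The right side is L{t^2} = 2/s^3.
So (s^2 - 3*s - 3)Y = 2/s^3 + (-3).
Solve for Y(s) and write it as one ratio of polynomials.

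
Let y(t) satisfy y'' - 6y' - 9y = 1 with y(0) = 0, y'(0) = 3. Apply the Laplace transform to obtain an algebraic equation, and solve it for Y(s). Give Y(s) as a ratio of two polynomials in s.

Y(s) = (3*s + 1)/(s^3 - 6*s^2 - 9*s)

Take the Laplace transform of both sides.
The derivative rules (L{y''} = s^2 Y - s·y(0) - y'(0) and L{y'} = sY - y(0), with y(0) = 0, y'(0) = 3) turn the left side into (s^2 - 6*s - 9)Y - (3).
The right side is L{1} = 1/s.
So (s^2 - 6*s - 9)Y = 1/s + (3).
Divide through and combine into a single rational function.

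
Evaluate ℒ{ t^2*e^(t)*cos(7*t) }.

L{cos(7t)} = s/(s^2 + 49).
Multiplying by e^(t) shifts s → s - 1, so L{e^(t)*cos(7*t)} = (s - 1)/((s - 1)^2 + 49).
Then apply L{t^2·g(t)} = (-1)^2 d^2/ds^2[G(s)] with G(s) = (s - 1)/((s - 1)^2 + 49):
differentiating 2 times and applying the sign gives 2*(s - 1)*(s^2 - 2*s - 146)/(s^2 - 2*s + 50)^3.

2*(s - 1)*(s^2 - 2*s - 146)/(s^2 - 2*s + 50)^3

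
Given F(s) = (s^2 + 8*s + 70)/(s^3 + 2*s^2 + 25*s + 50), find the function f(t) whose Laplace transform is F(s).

f(t) = 2*sin(5*t) - cos(5*t) + 2*exp(-2*t)

Factor the denominator: s^3 + 2*s^2 + 25*s + 50 = (s + 2)*(s^2 + 25).
Partial fraction decomposition gives [2/(s + 2)] + [-s/(s^2 + 25)] + [10/(s^2 + 25)].
Invert each term: 2/(s + 2) ↔ 2e^(-2t); -1·s/(s^2 + 25) ↔ -cos(5t); 2·5/(s^2 + 25) ↔ 2sin(5t).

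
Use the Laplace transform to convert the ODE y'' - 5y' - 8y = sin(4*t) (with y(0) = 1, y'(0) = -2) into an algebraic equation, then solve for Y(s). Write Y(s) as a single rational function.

Y(s) = (s^3 - 7*s^2 + 16*s - 108)/(s^4 - 5*s^3 + 8*s^2 - 80*s - 128)

Laplace-transform each side.
With L{y''} = s^2 Y - s·y(0) - y'(0) and L{y'} = sY - y(0), with y(0) = 1, y'(0) = -2: the LHS transforms to (s^2 - 5*s - 8)Y - (s - 7).
The right side is L{sin(4*t)} = 4/(s^2 + 16).
So (s^2 - 5*s - 8)Y = 4/(s^2 + 16) + (s - 7).
Solve for Y(s) and write it as one ratio of polynomials.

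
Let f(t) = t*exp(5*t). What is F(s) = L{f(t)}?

F(s) = (s - 5)^(-2)

L{t} = 1!/s^2 = 1/s^2.
By the first shifting theorem, multiplying by e^(5t) replaces s with s - 5.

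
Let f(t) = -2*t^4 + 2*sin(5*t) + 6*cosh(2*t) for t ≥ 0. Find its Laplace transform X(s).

X(s) = 6*s/(s^2 - 4) + 10/(s^2 + 25) - 48/s^5

By linearity of the Laplace transform, transform each term separately.
(-2)·[L{t^4} = 4!/s^5 = 24/s^5]; (2)·[L{sin(5t)} = 5/(s^2 + 25)]; (6)·[L{cosh(2t)} = s/(s^2 - 4)].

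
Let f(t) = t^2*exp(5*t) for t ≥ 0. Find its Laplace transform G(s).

G(s) = 2/(s - 5)^3

L{t^2} = 2!/s^3 = 2/s^3.
By the first shifting theorem, multiplying by e^(5t) replaces s with s - 5.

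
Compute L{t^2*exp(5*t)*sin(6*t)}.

L{sin(6t)} = 6/(s^2 + 36).
Multiplying by e^(5t) shifts s → s - 5, so L{exp(5*t)*sin(6*t)} = 6/((s - 5)^2 + 36).
Then apply L{t^2·g(t)} = (-1)^2 d^2/ds^2[G(s)] with G(s) = 6/((s - 5)^2 + 36):
differentiating 2 times and applying the sign gives 36*(s^2 - 10*s + 13)/(s^2 - 10*s + 61)^3.

36*(s^2 - 10*s + 13)/(s^2 - 10*s + 61)^3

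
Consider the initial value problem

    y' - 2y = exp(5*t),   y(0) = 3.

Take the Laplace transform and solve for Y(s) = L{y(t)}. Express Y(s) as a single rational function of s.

Take the Laplace transform of both sides.
The derivative rules (L{y'} = sY - y(0) = sY - 3) turn the left side into (s - 2)Y - (3).
The right side is L{exp(5*t)} = 1/(s - 5).
So (s - 2)Y = 1/(s - 5) + (3).
Isolate Y and clear denominators.

Y(s) = (3*s - 14)/(s^2 - 7*s + 10)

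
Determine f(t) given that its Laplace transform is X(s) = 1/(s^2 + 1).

Since L{sin(t)} = 1/(s^2 + 1), the inverse is sin(t).

f(t) = sin(t)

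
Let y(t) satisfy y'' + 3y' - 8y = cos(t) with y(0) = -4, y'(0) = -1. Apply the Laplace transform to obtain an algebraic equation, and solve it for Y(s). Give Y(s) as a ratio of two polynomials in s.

Y(s) = (-4*s^3 - 13*s^2 - 3*s - 13)/(s^4 + 3*s^3 - 7*s^2 + 3*s - 8)

Apply the Laplace transform to the equation.
The derivative rules (L{y''} = s^2 Y - s·y(0) - y'(0) and L{y'} = sY - y(0), with y(0) = -4, y'(0) = -1) turn the left side into (s^2 + 3*s - 8)Y - (-4*s - 13).
The right side is L{cos(t)} = s/(s^2 + 1).
So (s^2 + 3*s - 8)Y = s/(s^2 + 1) + (-4*s - 13).
Divide through and combine into a single rational function.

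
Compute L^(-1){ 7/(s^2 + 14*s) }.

Rewrite the denominator: s^2 + 14*s = (s + 7)^2 - 49.
The form in (s + 7) signals a first-shifting-theorem factor e^(-7t).
Since L{sinh(7t)} = 7/(s^2 - 49), the inverse is e^(-7*t)*sinh(7*t).

exp(-7*t)*sinh(7*t)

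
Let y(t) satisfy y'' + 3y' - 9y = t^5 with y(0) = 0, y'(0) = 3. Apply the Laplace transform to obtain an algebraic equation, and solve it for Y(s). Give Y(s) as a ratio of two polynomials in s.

Y(s) = (3*s^6 + 120)/(s^8 + 3*s^7 - 9*s^6)

Laplace-transform each side.
With L{y''} = s^2 Y - s·y(0) - y'(0) and L{y'} = sY - y(0), with y(0) = 0, y'(0) = 3: the LHS transforms to (s^2 + 3*s - 9)Y - (3).
The right side is L{t^5} = 120/s^6.
So (s^2 + 3*s - 9)Y = 120/s^6 + (3).
Isolate Y and clear denominators.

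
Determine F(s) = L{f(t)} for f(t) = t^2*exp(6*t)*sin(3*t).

F(s) = 18*(s^2 - 12*s + 33)/(s^2 - 12*s + 45)^3

L{sin(3t)} = 3/(s^2 + 9).
Multiplying by e^(6t) shifts s → s - 6, so L{exp(6*t)*sin(3*t)} = 3/((s - 6)^2 + 9).
Then apply L{t^2·g(t)} = (-1)^2 d^2/ds^2[G(s)] with G(s) = 3/((s - 6)^2 + 9):
differentiating 2 times and applying the sign gives 18*(s^2 - 12*s + 33)/(s^2 - 12*s + 45)^3.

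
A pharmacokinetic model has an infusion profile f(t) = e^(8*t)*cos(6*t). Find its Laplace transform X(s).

X(s) = (s - 8)/((s - 8)^2 + 36)

L{cos(6t)} = s/(s^2 + 36).
By the first shifting theorem, multiplying by e^(8t) replaces s with s - 8.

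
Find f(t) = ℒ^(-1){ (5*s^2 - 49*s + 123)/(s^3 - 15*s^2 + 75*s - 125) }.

Factor the denominator: s^3 - 15*s^2 + 75*s - 125 = (s - 5)^3.
Partial fraction decomposition gives [5/(s - 5)] + [(s - 5)^(-2)] + [3/(s - 5)^3].
Invert each term: 5/(s - 5) ↔ 5e^(5t); 1/(s - 5)^2 ↔ t·e^(5t); 3/(s - 5)^3 ↔ (3/2)t^2·e^(5t).

f(t) = 3*t^2*exp(5*t)/2 + t*exp(5*t) + 5*exp(5*t)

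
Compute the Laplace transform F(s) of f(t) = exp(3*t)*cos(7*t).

L{cos(7t)} = s/(s^2 + 49).
By the first shifting theorem, multiplying by e^(3t) replaces s with s - 3.

F(s) = (s - 3)/((s - 3)^2 + 49)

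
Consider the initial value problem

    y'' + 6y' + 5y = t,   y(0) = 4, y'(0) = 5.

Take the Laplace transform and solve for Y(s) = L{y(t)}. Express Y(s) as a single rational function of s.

Apply the Laplace transform to the equation.
Using L{y''} = s^2 Y - s·y(0) - y'(0) and L{y'} = sY - y(0), with y(0) = 4, y'(0) = 5, the left side becomes (s^2 + 6*s + 5)Y - (4*s + 29).
The right side is L{t} = s^(-2).
So (s^2 + 6*s + 5)Y = s^(-2) + (4*s + 29).
Divide through and combine into a single rational function.

Y(s) = (4*s^3 + 29*s^2 + 1)/(s^4 + 6*s^3 + 5*s^2)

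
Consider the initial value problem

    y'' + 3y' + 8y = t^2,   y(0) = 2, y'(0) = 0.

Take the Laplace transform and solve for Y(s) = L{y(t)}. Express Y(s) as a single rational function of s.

Transform both sides with L{·}.
The derivative rules (L{y''} = s^2 Y - s·y(0) - y'(0) and L{y'} = sY - y(0), with y(0) = 2, y'(0) = 0) turn the left side into (s^2 + 3*s + 8)Y - (2*s + 6).
The right side is L{t^2} = 2/s^3.
So (s^2 + 3*s + 8)Y = 2/s^3 + (2*s + 6).
Solve for Y(s) and write it as one ratio of polynomials.

Y(s) = (2*s^4 + 6*s^3 + 2)/(s^5 + 3*s^4 + 8*s^3)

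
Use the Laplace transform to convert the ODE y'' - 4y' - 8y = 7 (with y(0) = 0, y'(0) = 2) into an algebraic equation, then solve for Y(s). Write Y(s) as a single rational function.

Laplace-transform each side.
Using L{y''} = s^2 Y - s·y(0) - y'(0) and L{y'} = sY - y(0), with y(0) = 0, y'(0) = 2, the left side becomes (s^2 - 4*s - 8)Y - (2).
The right side is L{7} = 7/s.
So (s^2 - 4*s - 8)Y = 7/s + (2).
Solve for Y(s) and write it as one ratio of polynomials.

Y(s) = (2*s + 7)/(s^3 - 4*s^2 - 8*s)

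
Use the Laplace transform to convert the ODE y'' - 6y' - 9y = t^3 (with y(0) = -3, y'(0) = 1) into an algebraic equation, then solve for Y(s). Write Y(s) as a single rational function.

Y(s) = (-3*s^5 + 19*s^4 + 6)/(s^6 - 6*s^5 - 9*s^4)

Apply the Laplace transform to the equation.
Using L{y''} = s^2 Y - s·y(0) - y'(0) and L{y'} = sY - y(0), with y(0) = -3, y'(0) = 1, the left side becomes (s^2 - 6*s - 9)Y - (-3*s + 19).
The right side is L{t^3} = 6/s^4.
So (s^2 - 6*s - 9)Y = 6/s^4 + (-3*s + 19).
Solve for Y(s) and write it as one ratio of polynomials.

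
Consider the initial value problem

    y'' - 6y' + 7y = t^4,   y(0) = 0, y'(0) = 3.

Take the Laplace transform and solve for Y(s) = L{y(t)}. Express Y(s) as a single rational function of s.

Take the Laplace transform of both sides.
With L{y''} = s^2 Y - s·y(0) - y'(0) and L{y'} = sY - y(0), with y(0) = 0, y'(0) = 3: the LHS transforms to (s^2 - 6*s + 7)Y - (3).
The right side is L{t^4} = 24/s^5.
So (s^2 - 6*s + 7)Y = 24/s^5 + (3).
Solve for Y(s) and write it as one ratio of polynomials.

Y(s) = (3*s^5 + 24)/(s^7 - 6*s^6 + 7*s^5)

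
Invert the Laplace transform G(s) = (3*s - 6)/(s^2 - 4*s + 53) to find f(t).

Rewrite the denominator: s^2 - 4*s + 53 = (s - 2)^2 + 49.
The form in (s - 2) signals a first-shifting-theorem factor e^(2t).
Since L{cos(7t)} = s/(s^2 + 49), the inverse is e^(2*t)*cos(7*t), scaled by 3.

f(t) = 3*exp(2*t)*cos(7*t)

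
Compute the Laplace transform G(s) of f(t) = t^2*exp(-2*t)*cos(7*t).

G(s) = 2*(s + 2)*(s^2 + 4*s - 143)/(s^2 + 4*s + 53)^3

L{cos(7t)} = s/(s^2 + 49).
Multiplying by e^(-2t) shifts s → s + 2, so L{exp(-2*t)*cos(7*t)} = (s + 2)/((s + 2)^2 + 49).
Then apply L{t^2·g(t)} = (-1)^2 d^2/ds^2[H(s)] with H(s) = (s + 2)/((s + 2)^2 + 49):
differentiating 2 times and applying the sign gives 2*(s + 2)*(s^2 + 4*s - 143)/(s^2 + 4*s + 53)^3.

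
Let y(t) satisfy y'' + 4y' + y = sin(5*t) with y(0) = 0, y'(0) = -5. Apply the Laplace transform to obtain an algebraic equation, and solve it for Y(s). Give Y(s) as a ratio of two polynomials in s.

Y(s) = (-5*s^2 - 120)/(s^4 + 4*s^3 + 26*s^2 + 100*s + 25)

Transform both sides with L{·}.
The derivative rules (L{y''} = s^2 Y - s·y(0) - y'(0) and L{y'} = sY - y(0), with y(0) = 0, y'(0) = -5) turn the left side into (s^2 + 4*s + 1)Y - (-5).
The right side is L{sin(5*t)} = 5/(s^2 + 25).
So (s^2 + 4*s + 1)Y = 5/(s^2 + 25) + (-5).
Solve for Y(s) and write it as one ratio of polynomials.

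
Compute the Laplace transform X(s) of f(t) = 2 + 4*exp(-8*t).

X(s) = 4/(s + 8) + 2/s

By linearity of the Laplace transform, transform each term separately.
L{2} = 2/s; (4)·[L{e^(-8t)} = 1/(s + 8)].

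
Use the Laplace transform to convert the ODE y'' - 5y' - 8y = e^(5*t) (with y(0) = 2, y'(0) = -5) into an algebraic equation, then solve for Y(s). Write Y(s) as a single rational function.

Y(s) = (2*s^2 - 25*s + 76)/(s^3 - 10*s^2 + 17*s + 40)

Apply the Laplace transform to the equation.
The derivative rules (L{y''} = s^2 Y - s·y(0) - y'(0) and L{y'} = sY - y(0), with y(0) = 2, y'(0) = -5) turn the left side into (s^2 - 5*s - 8)Y - (2*s - 15).
The right side is L{e^(5*t)} = 1/(s - 5).
So (s^2 - 5*s - 8)Y = 1/(s - 5) + (2*s - 15).
Isolate Y and clear denominators.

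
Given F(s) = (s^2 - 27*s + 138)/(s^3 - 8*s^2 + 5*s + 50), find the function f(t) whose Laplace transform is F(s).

Factor the denominator: s^3 - 8*s^2 + 5*s + 50 = (s - 5)^2*(s + 2).
Partial fraction decomposition gives [-3/(s - 5)] + [4/(s - 5)^2] + [4/(s + 2)].
Invert each term: -3/(s - 5) ↔ -3e^(5t); 4/(s - 5)^2 ↔ 4t·e^(5t); 4/(s + 2) ↔ 4e^(-2t).

f(t) = 4*t*exp(5*t) - 3*exp(5*t) + 4*exp(-2*t)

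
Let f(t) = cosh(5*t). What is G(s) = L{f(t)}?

G(s) = s/(s^2 - 25)

L{cosh(5t)} = s/(s^2 - 25).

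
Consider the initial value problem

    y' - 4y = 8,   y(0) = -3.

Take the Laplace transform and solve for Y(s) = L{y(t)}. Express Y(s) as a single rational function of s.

Y(s) = (-3*s + 8)/(s^2 - 4*s)

Transform both sides with L{·}.
Using L{y'} = sY - y(0) = sY - (-3), the left side becomes (s - 4)Y - (-3).
The right side is L{8} = 8/s.
So (s - 4)Y = 8/s + (-3).
Divide through and combine into a single rational function.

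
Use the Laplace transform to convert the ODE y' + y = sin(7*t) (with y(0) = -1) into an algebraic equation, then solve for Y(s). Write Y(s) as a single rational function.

Laplace-transform each side.
The derivative rules (L{y'} = sY - y(0) = sY - (-1)) turn the left side into (s + 1)Y - (-1).
The right side is L{sin(7*t)} = 7/(s^2 + 49).
So (s + 1)Y = 7/(s^2 + 49) + (-1).
Divide through and combine into a single rational function.

Y(s) = (-s^2 - 42)/(s^3 + s^2 + 49*s + 49)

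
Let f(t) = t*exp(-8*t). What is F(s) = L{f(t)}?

F(s) = (s + 8)^(-2)

L{e^(-8t)} = 1/(s + 8).
Then apply L{t·g(t)} = -d/ds[G(s)] with G(s) = 1/(s + 8):
differentiating 1 time and applying the sign gives (s + 8)^(-2).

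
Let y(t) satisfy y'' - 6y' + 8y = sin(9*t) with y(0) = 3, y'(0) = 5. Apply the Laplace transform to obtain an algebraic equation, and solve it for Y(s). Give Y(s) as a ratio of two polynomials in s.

Y(s) = (3*s^3 - 13*s^2 + 243*s - 1044)/(s^4 - 6*s^3 + 89*s^2 - 486*s + 648)

Take the Laplace transform of both sides.
Using L{y''} = s^2 Y - s·y(0) - y'(0) and L{y'} = sY - y(0), with y(0) = 3, y'(0) = 5, the left side becomes (s^2 - 6*s + 8)Y - (3*s - 13).
The right side is L{sin(9*t)} = 9/(s^2 + 81).
So (s^2 - 6*s + 8)Y = 9/(s^2 + 81) + (3*s - 13).
Solve for Y(s) and write it as one ratio of polynomials.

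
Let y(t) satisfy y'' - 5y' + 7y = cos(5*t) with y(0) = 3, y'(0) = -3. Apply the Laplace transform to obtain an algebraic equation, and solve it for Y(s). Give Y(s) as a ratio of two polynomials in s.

Transform both sides with L{·}.
With L{y''} = s^2 Y - s·y(0) - y'(0) and L{y'} = sY - y(0), with y(0) = 3, y'(0) = -3: the LHS transforms to (s^2 - 5*s + 7)Y - (3*s - 18).
The right side is L{cos(5*t)} = s/(s^2 + 25).
So (s^2 - 5*s + 7)Y = s/(s^2 + 25) + (3*s - 18).
Solve for Y(s) and write it as one ratio of polynomials.

Y(s) = (3*s^3 - 18*s^2 + 76*s - 450)/(s^4 - 5*s^3 + 32*s^2 - 125*s + 175)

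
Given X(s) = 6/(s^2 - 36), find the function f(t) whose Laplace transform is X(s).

f(t) = sinh(6*t)

Since L{sinh(6t)} = 6/(s^2 - 36), the inverse is sinh(6*t).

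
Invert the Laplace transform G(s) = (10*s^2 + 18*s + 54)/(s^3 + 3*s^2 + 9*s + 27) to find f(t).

Factor the denominator: s^3 + 3*s^2 + 9*s + 27 = (s + 3)*(s^2 + 9).
Partial fraction decomposition gives [5/(s + 3)] + [5*s/(s^2 + 9)] + [3/(s^2 + 9)].
Invert each term: 5/(s + 3) ↔ 5e^(-3t); 5·s/(s^2 + 9) ↔ 5cos(3t); 1·3/(s^2 + 9) ↔ sin(3t).

f(t) = sin(3*t) + 5*cos(3*t) + 5*exp(-3*t)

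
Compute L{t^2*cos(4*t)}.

2*s*(s^2 - 48)/(s^2 + 16)^3

L{cos(4t)} = s/(s^2 + 16).
Then apply L{t^2·g(t)} = (-1)^2 d^2/ds^2[G(s)] with G(s) = s/(s^2 + 16):
differentiating 2 times and applying the sign gives 2*s*(s^2 - 48)/(s^2 + 16)^3.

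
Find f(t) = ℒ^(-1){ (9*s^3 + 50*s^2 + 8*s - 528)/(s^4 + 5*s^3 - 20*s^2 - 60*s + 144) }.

Factor the denominator: s^4 + 5*s^3 - 20*s^2 - 60*s + 144 = (s - 3)*(s - 2)*(s + 4)*(s + 6).
Partial fraction decomposition gives [3/(s - 3)] + [-4/(s + 4)] + [5/(s - 2)] + [5/(s + 6)].
Invert each term: 3/(s - 3) ↔ 3e^(3t); -4/(s + 4) ↔ -4e^(-4t); 5/(s - 2) ↔ 5e^(2t); 5/(s + 6) ↔ 5e^(-6t).

f(t) = 3*exp(3*t) + 5*exp(2*t) - 4*exp(-4*t) + 5*exp(-6*t)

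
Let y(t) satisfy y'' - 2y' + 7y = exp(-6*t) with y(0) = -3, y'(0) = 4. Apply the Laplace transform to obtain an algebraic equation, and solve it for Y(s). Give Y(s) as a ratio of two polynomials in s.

Y(s) = (-3*s^2 - 8*s + 61)/(s^3 + 4*s^2 - 5*s + 42)

Take the Laplace transform of both sides.
With L{y''} = s^2 Y - s·y(0) - y'(0) and L{y'} = sY - y(0), with y(0) = -3, y'(0) = 4: the LHS transforms to (s^2 - 2*s + 7)Y - (-3*s + 10).
The right side is L{exp(-6*t)} = 1/(s + 6).
So (s^2 - 2*s + 7)Y = 1/(s + 6) + (-3*s + 10).
Divide through and combine into a single rational function.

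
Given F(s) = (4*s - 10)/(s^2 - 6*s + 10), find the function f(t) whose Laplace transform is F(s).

f(t) = 2*exp(3*t)*sin(t) + 4*exp(3*t)*cos(t)

Complete the square in the denominator: s^2 - 6*s + 10 = (s - 3)^2 + 1^2.
Split the numerator to match: 4*s - 10 = 4·(s - 3) + 2·1.
Invert each term: 4·(s - 3)/((s - 3)^2 + 1) ↔ 4e^(3t)cos(t); 2·1/((s - 3)^2 + 1) ↔ 2e^(3t)sin(t).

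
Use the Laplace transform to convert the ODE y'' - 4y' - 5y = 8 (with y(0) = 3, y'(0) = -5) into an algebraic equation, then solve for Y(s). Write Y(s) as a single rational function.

Take the Laplace transform of both sides.
With L{y''} = s^2 Y - s·y(0) - y'(0) and L{y'} = sY - y(0), with y(0) = 3, y'(0) = -5: the LHS transforms to (s^2 - 4*s - 5)Y - (3*s - 17).
The right side is L{8} = 8/s.
So (s^2 - 4*s - 5)Y = 8/s + (3*s - 17).
Solve for Y(s) and write it as one ratio of polynomials.

Y(s) = (3*s^2 - 17*s + 8)/(s^3 - 4*s^2 - 5*s)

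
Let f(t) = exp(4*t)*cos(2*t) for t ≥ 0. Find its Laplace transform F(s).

L{cos(2t)} = s/(s^2 + 4).
By the first shifting theorem, multiplying by e^(4t) replaces s with s - 4.

F(s) = (s - 4)/((s - 4)^2 + 4)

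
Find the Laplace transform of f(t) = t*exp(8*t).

L{e^(8t)} = 1/(s - 8).
Then apply L{t·g(t)} = -d/ds[G(s)] with G(s) = 1/(s - 8):
differentiating 1 time and applying the sign gives (s - 8)^(-2).

(s - 8)^(-2)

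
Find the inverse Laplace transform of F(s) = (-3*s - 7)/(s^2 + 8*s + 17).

5*exp(-4*t)*sin(t) - 3*exp(-4*t)*cos(t)

Complete the square in the denominator: s^2 + 8*s + 17 = (s + 4)^2 + 1^2.
Split the numerator to match: -3*s - 7 = -3·(s + 4) + 5·1.
Invert each term: -3·(s + 4)/((s + 4)^2 + 1) ↔ -3e^(-4t)cos(t); 5·1/((s + 4)^2 + 1) ↔ 5e^(-4t)sin(t).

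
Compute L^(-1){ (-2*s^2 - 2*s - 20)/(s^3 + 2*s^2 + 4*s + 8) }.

-2*sin(2*t) + cos(2*t) - 3*exp(-2*t)

Factor the denominator: s^3 + 2*s^2 + 4*s + 8 = (s + 2)*(s^2 + 4).
Partial fraction decomposition gives [-3/(s + 2)] + [s/(s^2 + 4)] + [-4/(s^2 + 4)].
Invert each term: -3/(s + 2) ↔ -3e^(-2t); 1·s/(s^2 + 4) ↔ cos(2t); -2·2/(s^2 + 4) ↔ -2sin(2t).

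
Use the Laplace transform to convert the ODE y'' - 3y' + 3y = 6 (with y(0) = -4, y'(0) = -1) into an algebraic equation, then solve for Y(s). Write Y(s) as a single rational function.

Y(s) = (-4*s^2 + 11*s + 6)/(s^3 - 3*s^2 + 3*s)

Transform both sides with L{·}.
With L{y''} = s^2 Y - s·y(0) - y'(0) and L{y'} = sY - y(0), with y(0) = -4, y'(0) = -1: the LHS transforms to (s^2 - 3*s + 3)Y - (-4*s + 11).
The right side is L{6} = 6/s.
So (s^2 - 3*s + 3)Y = 6/s + (-4*s + 11).
Solve for Y(s) and write it as one ratio of polynomials.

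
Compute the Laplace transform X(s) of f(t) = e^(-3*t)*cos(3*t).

X(s) = (s + 3)/((s + 3)^2 + 9)

L{cos(3t)} = s/(s^2 + 9).
By the first shifting theorem, multiplying by e^(-3t) replaces s with s + 3.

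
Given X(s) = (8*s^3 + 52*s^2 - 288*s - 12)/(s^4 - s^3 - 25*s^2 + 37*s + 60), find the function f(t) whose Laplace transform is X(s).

Factor the denominator: s^4 - s^3 - 25*s^2 + 37*s + 60 = (s - 4)*(s - 3)*(s + 1)*(s + 5).
Partial fraction decomposition gives [4/(s + 1)] + [4/(s - 4)] + [-6/(s + 5)] + [6/(s - 3)].
Invert each term: 4/(s + 1) ↔ 4e^(-t); 4/(s - 4) ↔ 4e^(4t); -6/(s + 5) ↔ -6e^(-5t); 6/(s - 3) ↔ 6e^(3t).

f(t) = 4*exp(4*t) + 6*exp(3*t) + 4*exp(-t) - 6*exp(-5*t)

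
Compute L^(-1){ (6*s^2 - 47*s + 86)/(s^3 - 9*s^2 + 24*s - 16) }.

-2*t*exp(4*t) + exp(4*t) + 5*exp(t)

Factor the denominator: s^3 - 9*s^2 + 24*s - 16 = (s - 4)^2*(s - 1).
Partial fraction decomposition gives [1/(s - 4)] + [-2/(s - 4)^2] + [5/(s - 1)].
Invert each term: 1/(s - 4) ↔ e^(4t); -2/(s - 4)^2 ↔ -2t·e^(4t); 5/(s - 1) ↔ 5e^(t).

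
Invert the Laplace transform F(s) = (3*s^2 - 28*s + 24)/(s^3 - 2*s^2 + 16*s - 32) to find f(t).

f(t) = -exp(2*t) - 5*sin(4*t) + 4*cos(4*t)

Factor the denominator: s^3 - 2*s^2 + 16*s - 32 = (s - 2)*(s^2 + 16).
Partial fraction decomposition gives [-1/(s - 2)] + [4*s/(s^2 + 16)] + [-20/(s^2 + 16)].
Invert each term: -1/(s - 2) ↔ -e^(2t); 4·s/(s^2 + 16) ↔ 4cos(4t); -5·4/(s^2 + 16) ↔ -5sin(4t).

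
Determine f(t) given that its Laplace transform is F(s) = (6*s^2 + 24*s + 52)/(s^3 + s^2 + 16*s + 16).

f(t) = 5*sin(4*t) + 4*cos(4*t) + 2*exp(-t)

Factor the denominator: s^3 + s^2 + 16*s + 16 = (s + 1)*(s^2 + 16).
Partial fraction decomposition gives [2/(s + 1)] + [4*s/(s^2 + 16)] + [20/(s^2 + 16)].
Invert each term: 2/(s + 1) ↔ 2e^(-t); 4·s/(s^2 + 16) ↔ 4cos(4t); 5·4/(s^2 + 16) ↔ 5sin(4t).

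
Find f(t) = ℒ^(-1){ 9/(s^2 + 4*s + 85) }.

Rewrite the denominator: s^2 + 4*s + 85 = (s + 2)^2 + 81.
The form in (s + 2) signals a first-shifting-theorem factor e^(-2t).
Since L{sin(9t)} = 9/(s^2 + 81), the inverse is exp(-2*t)*sin(9*t).

f(t) = exp(-2*t)*sin(9*t)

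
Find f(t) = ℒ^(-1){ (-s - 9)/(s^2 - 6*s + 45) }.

Complete the square in the denominator: s^2 - 6*s + 45 = (s - 3)^2 + 6^2.
Split the numerator to match: -s - 9 = -1·(s - 3) - 2·6.
Invert each term: -1·(s - 3)/((s - 3)^2 + 36) ↔ -e^(3t)cos(6t); -2·6/((s - 3)^2 + 36) ↔ -2e^(3t)sin(6t).

f(t) = -2*exp(3*t)*sin(6*t) - exp(3*t)*cos(6*t)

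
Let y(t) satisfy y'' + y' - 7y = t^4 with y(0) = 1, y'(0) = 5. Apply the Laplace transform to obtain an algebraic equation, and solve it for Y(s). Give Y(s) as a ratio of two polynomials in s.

Y(s) = (s^6 + 6*s^5 + 24)/(s^7 + s^6 - 7*s^5)

Transform both sides with L{·}.
Using L{y''} = s^2 Y - s·y(0) - y'(0) and L{y'} = sY - y(0), with y(0) = 1, y'(0) = 5, the left side becomes (s^2 + s - 7)Y - (s + 6).
The right side is L{t^4} = 24/s^5.
So (s^2 + s - 7)Y = 24/s^5 + (s + 6).
Divide through and combine into a single rational function.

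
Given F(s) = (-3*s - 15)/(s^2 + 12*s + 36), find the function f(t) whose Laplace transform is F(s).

Factor the denominator: s^2 + 12*s + 36 = (s + 6)^2.
Partial fraction decomposition gives [-3/(s + 6)] + [3/(s + 6)^2].
Invert each term: -3/(s + 6) ↔ -3e^(-6t); 3/(s + 6)^2 ↔ 3t·e^(-6t).

f(t) = 3*t*exp(-6*t) - 3*exp(-6*t)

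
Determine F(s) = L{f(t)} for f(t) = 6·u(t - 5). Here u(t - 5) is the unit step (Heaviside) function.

By the second shifting theorem, L{u(t - c)·g(t - c)} = e^(-cs)·G(s) with c = 5 and G(s) = L{g(t)}.
L{6} = 6/s.

F(s) = 6*exp(-5*s)/s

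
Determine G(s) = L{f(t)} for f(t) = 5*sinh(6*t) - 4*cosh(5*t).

G(s) = -4*s/(s^2 - 25) + 30/(s^2 - 36)

The transform is linear, so treat each term independently.
(-4)·[L{cosh(5t)} = s/(s^2 - 25)]; (5)·[L{sinh(6t)} = 6/(s^2 - 36)].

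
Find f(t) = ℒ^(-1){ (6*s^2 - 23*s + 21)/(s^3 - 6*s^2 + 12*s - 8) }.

f(t) = -t^2*exp(2*t)/2 + t*exp(2*t) + 6*exp(2*t)

Factor the denominator: s^3 - 6*s^2 + 12*s - 8 = (s - 2)^3.
Partial fraction decomposition gives [6/(s - 2)] + [(s - 2)^(-2)] + [-1/(s - 2)^3].
Invert each term: 6/(s - 2) ↔ 6e^(2t); 1/(s - 2)^2 ↔ t·e^(2t); -1/(s - 2)^3 ↔ (-1/2)t^2·e^(2t).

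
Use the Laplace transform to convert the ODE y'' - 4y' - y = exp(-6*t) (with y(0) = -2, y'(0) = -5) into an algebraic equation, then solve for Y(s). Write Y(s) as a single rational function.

Y(s) = (-2*s^2 - 9*s + 19)/(s^3 + 2*s^2 - 25*s - 6)

Transform both sides with L{·}.
The derivative rules (L{y''} = s^2 Y - s·y(0) - y'(0) and L{y'} = sY - y(0), with y(0) = -2, y'(0) = -5) turn the left side into (s^2 - 4*s - 1)Y - (-2*s + 3).
The right side is L{exp(-6*t)} = 1/(s + 6).
So (s^2 - 4*s - 1)Y = 1/(s + 6) + (-2*s + 3).
Solve for Y(s) and write it as one ratio of polynomials.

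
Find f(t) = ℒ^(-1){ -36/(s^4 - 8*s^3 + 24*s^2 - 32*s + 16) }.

f(t) = -6*t^3*exp(2*t)

Rewrite the denominator: s^4 - 8*s^3 + 24*s^2 - 32*s + 16 = (s - 2)^4.
The form in (s - 2) signals a first-shifting-theorem factor e^(2t).
Since L{t^3} = 3!/s^4 = 6/s^4, the inverse is t^3*exp(2*t), scaled by -6.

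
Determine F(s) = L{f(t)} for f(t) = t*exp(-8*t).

L{e^(-8t)} = 1/(s + 8).
Then apply L{t·g(t)} = -d/ds[G(s)] with G(s) = 1/(s + 8):
differentiating 1 time and applying the sign gives (s + 8)^(-2).

F(s) = (s + 8)^(-2)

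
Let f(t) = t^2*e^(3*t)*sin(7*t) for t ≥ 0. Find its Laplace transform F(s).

F(s) = 14*(3*s^2 - 18*s - 22)/(s^2 - 6*s + 58)^3

L{sin(7t)} = 7/(s^2 + 49).
Multiplying by e^(3t) shifts s → s - 3, so L{e^(3*t)*sin(7*t)} = 7/((s - 3)^2 + 49).
Then apply L{t^2·g(t)} = (-1)^2 d^2/ds^2[G(s)] with G(s) = 7/((s - 3)^2 + 49):
differentiating 2 times and applying the sign gives 14*(3*s^2 - 18*s - 22)/(s^2 - 6*s + 58)^3.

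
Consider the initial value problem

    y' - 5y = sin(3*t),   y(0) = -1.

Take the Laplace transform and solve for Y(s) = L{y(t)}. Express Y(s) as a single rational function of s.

Take the Laplace transform of both sides.
Using L{y'} = sY - y(0) = sY - (-1), the left side becomes (s - 5)Y - (-1).
The right side is L{sin(3*t)} = 3/(s^2 + 9).
So (s - 5)Y = 3/(s^2 + 9) + (-1).
Divide through and combine into a single rational function.

Y(s) = (-s^2 - 6)/(s^3 - 5*s^2 + 9*s - 45)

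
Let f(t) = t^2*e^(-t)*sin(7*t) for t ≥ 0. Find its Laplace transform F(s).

F(s) = 14*(3*s^2 + 6*s - 46)/(s^2 + 2*s + 50)^3

L{sin(7t)} = 7/(s^2 + 49).
Multiplying by e^(-t) shifts s → s + 1, so L{e^(-t)*sin(7*t)} = 7/((s + 1)^2 + 49).
Then apply L{t^2·g(t)} = (-1)^2 d^2/ds^2[G(s)] with G(s) = 7/((s + 1)^2 + 49):
differentiating 2 times and applying the sign gives 14*(3*s^2 + 6*s - 46)/(s^2 + 2*s + 50)^3.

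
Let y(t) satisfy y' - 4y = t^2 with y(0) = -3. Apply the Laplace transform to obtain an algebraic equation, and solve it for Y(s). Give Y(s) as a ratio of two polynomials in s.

Y(s) = (-3*s^3 + 2)/(s^4 - 4*s^3)

Laplace-transform each side.
With L{y'} = sY - y(0) = sY - (-3): the LHS transforms to (s - 4)Y - (-3).
The right side is L{t^2} = 2/s^3.
So (s - 4)Y = 2/s^3 + (-3).
Divide through and combine into a single rational function.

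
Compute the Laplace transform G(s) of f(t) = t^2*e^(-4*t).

G(s) = 2/(s + 4)^3

L{e^(-4t)} = 1/(s + 4).
Then apply L{t^2·g(t)} = (-1)^2 d^2/ds^2[H(s)] with H(s) = 1/(s + 4):
differentiating 2 times and applying the sign gives 2/(s + 4)^3.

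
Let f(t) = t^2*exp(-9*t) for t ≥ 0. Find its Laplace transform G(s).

L{e^(-9t)} = 1/(s + 9).
Then apply L{t^2·g(t)} = (-1)^2 d^2/ds^2[H(s)] with H(s) = 1/(s + 9):
differentiating 2 times and applying the sign gives 2/(s + 9)^3.

G(s) = 2/(s + 9)^3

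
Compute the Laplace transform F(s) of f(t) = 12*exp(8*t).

F(s) = 12/(s - 8)

L{12} = 12/s.
By the first shifting theorem, multiplying by e^(8t) replaces s with s - 8.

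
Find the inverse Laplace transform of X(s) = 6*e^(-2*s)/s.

Heaviside(t - 2)*(6)

The factor e^(-2s) signals a time shift by c = 2 (second shifting theorem).
L{6} = 6/s, so L^-1{6/s} = 6.
Hence the inverse is u(t - 2) times that function evaluated at t - 2.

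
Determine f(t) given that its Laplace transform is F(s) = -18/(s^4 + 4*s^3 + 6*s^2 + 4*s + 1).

f(t) = -3*t^3*exp(-t)

Rewrite the denominator: s^4 + 4*s^3 + 6*s^2 + 4*s + 1 = (s + 1)^4.
The form in (s + 1) signals a first-shifting-theorem factor e^(-t).
Since L{t^3} = 3!/s^4 = 6/s^4, the inverse is t^3*e^(-t), scaled by -3.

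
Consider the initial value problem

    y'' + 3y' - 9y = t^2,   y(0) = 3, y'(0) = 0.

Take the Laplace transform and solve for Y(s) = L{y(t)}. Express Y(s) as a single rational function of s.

Take the Laplace transform of both sides.
The derivative rules (L{y''} = s^2 Y - s·y(0) - y'(0) and L{y'} = sY - y(0), with y(0) = 3, y'(0) = 0) turn the left side into (s^2 + 3*s - 9)Y - (3*s + 9).
The right side is L{t^2} = 2/s^3.
So (s^2 + 3*s - 9)Y = 2/s^3 + (3*s + 9).
Divide through and combine into a single rational function.

Y(s) = (3*s^4 + 9*s^3 + 2)/(s^5 + 3*s^4 - 9*s^3)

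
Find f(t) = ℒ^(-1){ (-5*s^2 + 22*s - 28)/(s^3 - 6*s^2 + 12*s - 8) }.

f(t) = -2*t^2*exp(2*t) + 2*t*exp(2*t) - 5*exp(2*t)

Factor the denominator: s^3 - 6*s^2 + 12*s - 8 = (s - 2)^3.
Partial fraction decomposition gives [-5/(s - 2)] + [2/(s - 2)^2] + [-4/(s - 2)^3].
Invert each term: -5/(s - 2) ↔ -5e^(2t); 2/(s - 2)^2 ↔ 2t·e^(2t); -4/(s - 2)^3 ↔ (-2)t^2·e^(2t).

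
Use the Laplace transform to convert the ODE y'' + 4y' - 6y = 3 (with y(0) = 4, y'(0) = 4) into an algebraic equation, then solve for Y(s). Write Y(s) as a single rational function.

Y(s) = (4*s^2 + 20*s + 3)/(s^3 + 4*s^2 - 6*s)

Take the Laplace transform of both sides.
With L{y''} = s^2 Y - s·y(0) - y'(0) and L{y'} = sY - y(0), with y(0) = 4, y'(0) = 4: the LHS transforms to (s^2 + 4*s - 6)Y - (4*s + 20).
The right side is L{3} = 3/s.
So (s^2 + 4*s - 6)Y = 3/s + (4*s + 20).
Isolate Y and clear denominators.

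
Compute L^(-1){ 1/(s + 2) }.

exp(-2*t)

Since L{e^(-2t)} = 1/(s + 2), the inverse is exp(-2*t).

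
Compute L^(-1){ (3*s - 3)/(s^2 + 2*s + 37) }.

Complete the square in the denominator: s^2 + 2*s + 37 = (s + 1)^2 + 6^2.
Split the numerator to match: 3*s - 3 = 3·(s + 1) - 1·6.
Invert each term: 3·(s + 1)/((s + 1)^2 + 36) ↔ 3e^(-t)cos(6t); -1·6/((s + 1)^2 + 36) ↔ -e^(-t)sin(6t).

-exp(-t)*sin(6*t) + 3*exp(-t)*cos(6*t)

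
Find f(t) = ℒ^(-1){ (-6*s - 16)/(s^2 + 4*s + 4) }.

Factor the denominator: s^2 + 4*s + 4 = (s + 2)^2.
Partial fraction decomposition gives [-6/(s + 2)] + [-4/(s + 2)^2].
Invert each term: -6/(s + 2) ↔ -6e^(-2t); -4/(s + 2)^2 ↔ -4t·e^(-2t).

f(t) = -4*t*exp(-2*t) - 6*exp(-2*t)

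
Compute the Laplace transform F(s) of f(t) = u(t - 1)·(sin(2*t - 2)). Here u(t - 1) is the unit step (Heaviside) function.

By the second shifting theorem, L{u(t - c)·g(t - c)} = e^(-cs)·G(s) with c = 1 and G(s) = L{g(t)}.
L{sin(2t)} = 2/(s^2 + 4).

F(s) = 2*exp(-s)/(s^2 + 4)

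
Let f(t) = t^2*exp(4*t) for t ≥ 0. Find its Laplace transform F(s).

F(s) = 2/(s - 4)^3

L{e^(4t)} = 1/(s - 4).
Then apply L{t^2·g(t)} = (-1)^2 d^2/ds^2[G(s)] with G(s) = 1/(s - 4):
differentiating 2 times and applying the sign gives 2/(s - 4)^3.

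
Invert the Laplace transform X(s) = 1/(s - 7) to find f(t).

Since L{e^(7t)} = 1/(s - 7), the inverse is exp(7*t).

f(t) = exp(7*t)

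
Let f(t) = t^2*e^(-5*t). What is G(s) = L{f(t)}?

G(s) = 2/(s + 5)^3

L{e^(-5t)} = 1/(s + 5).
Then apply L{t^2·g(t)} = (-1)^2 d^2/ds^2[H(s)] with H(s) = 1/(s + 5):
differentiating 2 times and applying the sign gives 2/(s + 5)^3.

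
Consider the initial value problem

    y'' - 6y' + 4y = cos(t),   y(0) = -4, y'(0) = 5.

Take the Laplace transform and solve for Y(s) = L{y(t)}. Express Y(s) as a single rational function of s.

Y(s) = (-4*s^3 + 29*s^2 - 3*s + 29)/(s^4 - 6*s^3 + 5*s^2 - 6*s + 4)

Apply the Laplace transform to the equation.
With L{y''} = s^2 Y - s·y(0) - y'(0) and L{y'} = sY - y(0), with y(0) = -4, y'(0) = 5: the LHS transforms to (s^2 - 6*s + 4)Y - (-4*s + 29).
The right side is L{cos(t)} = s/(s^2 + 1).
So (s^2 - 6*s + 4)Y = s/(s^2 + 1) + (-4*s + 29).
Solve for Y(s) and write it as one ratio of polynomials.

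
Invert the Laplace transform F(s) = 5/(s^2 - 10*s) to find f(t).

Rewrite the denominator: s^2 - 10*s = (s - 5)^2 - 25.
The form in (s - 5) signals a first-shifting-theorem factor e^(5t).
Since L{sinh(5t)} = 5/(s^2 - 25), the inverse is exp(5*t)*sinh(5*t).

f(t) = exp(5*t)*sinh(5*t)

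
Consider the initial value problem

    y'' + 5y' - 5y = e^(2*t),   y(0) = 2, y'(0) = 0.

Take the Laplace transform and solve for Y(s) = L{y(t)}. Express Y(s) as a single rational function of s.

Apply the Laplace transform to the equation.
Using L{y''} = s^2 Y - s·y(0) - y'(0) and L{y'} = sY - y(0), with y(0) = 2, y'(0) = 0, the left side becomes (s^2 + 5*s - 5)Y - (2*s + 10).
The right side is L{e^(2*t)} = 1/(s - 2).
So (s^2 + 5*s - 5)Y = 1/(s - 2) + (2*s + 10).
Divide through and combine into a single rational function.

Y(s) = (2*s^2 + 6*s - 19)/(s^3 + 3*s^2 - 15*s + 10)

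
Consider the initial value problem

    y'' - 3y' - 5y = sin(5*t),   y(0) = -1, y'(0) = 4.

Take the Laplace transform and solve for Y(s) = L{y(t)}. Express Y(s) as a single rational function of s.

Transform both sides with L{·}.
Using L{y''} = s^2 Y - s·y(0) - y'(0) and L{y'} = sY - y(0), with y(0) = -1, y'(0) = 4, the left side becomes (s^2 - 3*s - 5)Y - (-s + 7).
The right side is L{sin(5*t)} = 5/(s^2 + 25).
So (s^2 - 3*s - 5)Y = 5/(s^2 + 25) + (-s + 7).
Isolate Y and clear denominators.

Y(s) = (-s^3 + 7*s^2 - 25*s + 180)/(s^4 - 3*s^3 + 20*s^2 - 75*s - 125)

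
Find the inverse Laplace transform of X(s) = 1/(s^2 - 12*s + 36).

t*exp(6*t)

Rewrite the denominator: s^2 - 12*s + 36 = (s - 6)^2.
The form in (s - 6) signals a first-shifting-theorem factor e^(6t).
Since L{t} = 1!/s^2 = 1/s^2, the inverse is t*e^(6*t).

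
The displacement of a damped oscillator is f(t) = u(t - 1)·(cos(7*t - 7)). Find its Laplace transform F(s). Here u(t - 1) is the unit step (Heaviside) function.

By the second shifting theorem, L{u(t - c)·g(t - c)} = e^(-cs)·G(s) with c = 1 and G(s) = L{g(t)}.
L{cos(7t)} = s/(s^2 + 49).

F(s) = s*exp(-s)/(s^2 + 49)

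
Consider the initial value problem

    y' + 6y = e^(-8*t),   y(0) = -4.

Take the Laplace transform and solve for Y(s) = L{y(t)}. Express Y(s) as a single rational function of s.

Y(s) = (-4*s - 31)/(s^2 + 14*s + 48)

Transform both sides with L{·}.
Using L{y'} = sY - y(0) = sY - (-4), the left side becomes (s + 6)Y - (-4).
The right side is L{e^(-8*t)} = 1/(s + 8).
So (s + 6)Y = 1/(s + 8) + (-4).
Divide through and combine into a single rational function.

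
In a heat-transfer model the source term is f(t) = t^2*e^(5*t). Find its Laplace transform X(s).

L{e^(5t)} = 1/(s - 5).
Then apply L{t^2·g(t)} = (-1)^2 d^2/ds^2[G(s)] with G(s) = 1/(s - 5):
differentiating 2 times and applying the sign gives 2/(s - 5)^3.

X(s) = 2/(s - 5)^3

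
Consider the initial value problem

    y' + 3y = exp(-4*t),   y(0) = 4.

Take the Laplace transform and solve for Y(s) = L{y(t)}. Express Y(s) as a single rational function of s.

Apply the Laplace transform to the equation.
With L{y'} = sY - y(0) = sY - 4: the LHS transforms to (s + 3)Y - (4).
The right side is L{exp(-4*t)} = 1/(s + 4).
So (s + 3)Y = 1/(s + 4) + (4).
Divide through and combine into a single rational function.

Y(s) = (4*s + 17)/(s^2 + 7*s + 12)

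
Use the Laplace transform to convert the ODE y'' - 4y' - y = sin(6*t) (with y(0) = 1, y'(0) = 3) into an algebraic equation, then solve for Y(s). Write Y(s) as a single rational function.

Y(s) = (s^3 - s^2 + 36*s - 30)/(s^4 - 4*s^3 + 35*s^2 - 144*s - 36)

Transform both sides with L{·}.
With L{y''} = s^2 Y - s·y(0) - y'(0) and L{y'} = sY - y(0), with y(0) = 1, y'(0) = 3: the LHS transforms to (s^2 - 4*s - 1)Y - (s - 1).
The right side is L{sin(6*t)} = 6/(s^2 + 36).
So (s^2 - 4*s - 1)Y = 6/(s^2 + 36) + (s - 1).
Solve for Y(s) and write it as one ratio of polynomials.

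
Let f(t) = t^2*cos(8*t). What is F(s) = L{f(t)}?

F(s) = 2*s*(s^2 - 192)/(s^2 + 64)^3

L{cos(8t)} = s/(s^2 + 64).
Then apply L{t^2·g(t)} = (-1)^2 d^2/ds^2[G(s)] with G(s) = s/(s^2 + 64):
differentiating 2 times and applying the sign gives 2*s*(s^2 - 192)/(s^2 + 64)^3.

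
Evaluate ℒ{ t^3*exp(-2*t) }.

L{t^3} = 3!/s^4 = 6/s^4.
By the first shifting theorem, multiplying by e^(-2t) replaces s with s + 2.

6/(s + 2)^4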